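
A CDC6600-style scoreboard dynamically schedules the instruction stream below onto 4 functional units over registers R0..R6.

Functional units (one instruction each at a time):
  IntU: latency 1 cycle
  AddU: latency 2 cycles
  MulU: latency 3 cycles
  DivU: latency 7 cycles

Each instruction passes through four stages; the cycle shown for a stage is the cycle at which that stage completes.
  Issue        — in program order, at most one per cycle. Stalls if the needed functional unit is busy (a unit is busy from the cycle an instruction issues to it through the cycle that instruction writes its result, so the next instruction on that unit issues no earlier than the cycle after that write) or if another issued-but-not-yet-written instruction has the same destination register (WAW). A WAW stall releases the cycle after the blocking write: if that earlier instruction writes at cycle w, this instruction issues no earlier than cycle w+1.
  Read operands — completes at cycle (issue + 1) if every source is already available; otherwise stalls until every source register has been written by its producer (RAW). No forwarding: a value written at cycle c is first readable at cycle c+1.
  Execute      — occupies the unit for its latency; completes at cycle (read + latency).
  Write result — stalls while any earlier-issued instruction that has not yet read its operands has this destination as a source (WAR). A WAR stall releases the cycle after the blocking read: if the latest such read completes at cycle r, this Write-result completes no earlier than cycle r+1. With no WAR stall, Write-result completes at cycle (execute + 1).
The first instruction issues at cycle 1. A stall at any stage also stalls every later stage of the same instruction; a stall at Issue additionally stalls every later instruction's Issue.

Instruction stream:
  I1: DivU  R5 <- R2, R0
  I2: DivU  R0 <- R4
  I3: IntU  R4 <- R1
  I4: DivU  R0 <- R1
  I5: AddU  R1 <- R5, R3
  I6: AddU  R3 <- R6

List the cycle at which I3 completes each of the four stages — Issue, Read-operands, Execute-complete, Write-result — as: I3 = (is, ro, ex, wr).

[I1] 1/2/9/10
[I2] 11/12/19/20  (struct: DivU busy until I1 writes@10)
[I3] 12/13/14/15
[I4] 21/22/29/30  (struct: DivU busy until I2 writes@20)
[I5] 22/23/25/26
[I6] 27/28/30/31  (struct: AddU busy until I5 writes@26)

I3 = (12, 13, 14, 15)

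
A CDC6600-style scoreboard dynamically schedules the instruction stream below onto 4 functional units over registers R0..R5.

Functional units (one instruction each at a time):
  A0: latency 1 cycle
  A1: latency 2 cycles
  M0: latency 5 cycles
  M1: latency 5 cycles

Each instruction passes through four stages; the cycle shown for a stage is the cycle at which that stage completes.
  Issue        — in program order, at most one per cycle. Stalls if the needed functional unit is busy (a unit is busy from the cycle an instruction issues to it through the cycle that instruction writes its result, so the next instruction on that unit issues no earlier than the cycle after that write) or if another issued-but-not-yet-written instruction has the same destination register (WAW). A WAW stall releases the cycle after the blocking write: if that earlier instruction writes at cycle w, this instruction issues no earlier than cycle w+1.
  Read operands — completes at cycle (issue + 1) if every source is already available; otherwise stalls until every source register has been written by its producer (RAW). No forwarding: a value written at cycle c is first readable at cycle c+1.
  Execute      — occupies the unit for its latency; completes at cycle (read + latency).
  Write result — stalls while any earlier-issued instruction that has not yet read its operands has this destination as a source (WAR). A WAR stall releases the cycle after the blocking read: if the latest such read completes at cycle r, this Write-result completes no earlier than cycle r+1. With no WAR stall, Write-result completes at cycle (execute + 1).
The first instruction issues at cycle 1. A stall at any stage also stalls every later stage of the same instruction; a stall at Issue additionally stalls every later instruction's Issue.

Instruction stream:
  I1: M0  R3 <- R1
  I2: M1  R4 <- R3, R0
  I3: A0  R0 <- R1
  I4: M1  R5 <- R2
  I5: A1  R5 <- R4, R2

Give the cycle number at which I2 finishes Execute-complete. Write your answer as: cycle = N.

[1] I1→M0
[2] I1 RO, I2→M1
[3] I3→A0
[4] I3 RO
[5] I3 EX
[7] I1 EX
[8] I1 WR R3
[9] I2 RO
[10] I3 WR R0
[14] I2 EX
[15] I2 WR R4
[16] I4→M1
[17] I4 RO
[22] I4 EX
[23] I4 WR R5
[24] I5→A1
[25] I5 RO
[27] I5 EX
[28] I5 WR R5

cycle = 14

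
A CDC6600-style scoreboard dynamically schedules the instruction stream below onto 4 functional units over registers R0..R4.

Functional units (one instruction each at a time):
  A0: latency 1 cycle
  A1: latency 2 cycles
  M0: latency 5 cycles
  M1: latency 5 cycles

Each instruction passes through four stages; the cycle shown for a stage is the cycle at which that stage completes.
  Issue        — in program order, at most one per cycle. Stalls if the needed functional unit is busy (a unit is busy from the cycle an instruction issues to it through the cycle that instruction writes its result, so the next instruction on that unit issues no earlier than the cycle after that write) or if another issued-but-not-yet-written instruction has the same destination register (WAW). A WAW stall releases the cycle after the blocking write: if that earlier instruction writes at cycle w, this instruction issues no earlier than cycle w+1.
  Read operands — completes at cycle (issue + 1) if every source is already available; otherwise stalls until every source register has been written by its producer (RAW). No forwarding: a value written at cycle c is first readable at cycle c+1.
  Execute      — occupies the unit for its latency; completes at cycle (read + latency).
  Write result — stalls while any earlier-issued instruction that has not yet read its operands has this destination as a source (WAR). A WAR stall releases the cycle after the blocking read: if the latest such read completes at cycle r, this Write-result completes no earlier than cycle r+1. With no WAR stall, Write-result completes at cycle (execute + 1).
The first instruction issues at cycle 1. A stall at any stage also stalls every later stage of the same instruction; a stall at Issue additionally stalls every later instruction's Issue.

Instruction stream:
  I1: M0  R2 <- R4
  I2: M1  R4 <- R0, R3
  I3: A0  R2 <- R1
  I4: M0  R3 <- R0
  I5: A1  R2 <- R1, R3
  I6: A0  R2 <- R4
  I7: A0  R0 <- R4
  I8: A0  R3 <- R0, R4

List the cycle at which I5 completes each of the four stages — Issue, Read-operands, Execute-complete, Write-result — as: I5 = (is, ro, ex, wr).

I5 = (13, 18, 20, 21)

1) issue 1, read 2, done 7, write 8
2) issue 2, read 3, done 8, write 9
3) issue 9, read 10, done 11, write 12  <WAW R2: wait I1 write@8>
4) issue 10, read 11, done 16, write 17
5) issue 13, read 18, done 20, write 21  <WAW R2: wait I3 write@12 / RAW R3: wait I4 write@17>
6) issue 22, read 23, done 24, write 25  <WAW R2: wait I5 write@21>
7) issue 26, read 27, done 28, write 29  <struct: A0 busy until I6 writes@25>
8) issue 30, read 31, done 32, write 33  <struct: A0 busy until I7 writes@29>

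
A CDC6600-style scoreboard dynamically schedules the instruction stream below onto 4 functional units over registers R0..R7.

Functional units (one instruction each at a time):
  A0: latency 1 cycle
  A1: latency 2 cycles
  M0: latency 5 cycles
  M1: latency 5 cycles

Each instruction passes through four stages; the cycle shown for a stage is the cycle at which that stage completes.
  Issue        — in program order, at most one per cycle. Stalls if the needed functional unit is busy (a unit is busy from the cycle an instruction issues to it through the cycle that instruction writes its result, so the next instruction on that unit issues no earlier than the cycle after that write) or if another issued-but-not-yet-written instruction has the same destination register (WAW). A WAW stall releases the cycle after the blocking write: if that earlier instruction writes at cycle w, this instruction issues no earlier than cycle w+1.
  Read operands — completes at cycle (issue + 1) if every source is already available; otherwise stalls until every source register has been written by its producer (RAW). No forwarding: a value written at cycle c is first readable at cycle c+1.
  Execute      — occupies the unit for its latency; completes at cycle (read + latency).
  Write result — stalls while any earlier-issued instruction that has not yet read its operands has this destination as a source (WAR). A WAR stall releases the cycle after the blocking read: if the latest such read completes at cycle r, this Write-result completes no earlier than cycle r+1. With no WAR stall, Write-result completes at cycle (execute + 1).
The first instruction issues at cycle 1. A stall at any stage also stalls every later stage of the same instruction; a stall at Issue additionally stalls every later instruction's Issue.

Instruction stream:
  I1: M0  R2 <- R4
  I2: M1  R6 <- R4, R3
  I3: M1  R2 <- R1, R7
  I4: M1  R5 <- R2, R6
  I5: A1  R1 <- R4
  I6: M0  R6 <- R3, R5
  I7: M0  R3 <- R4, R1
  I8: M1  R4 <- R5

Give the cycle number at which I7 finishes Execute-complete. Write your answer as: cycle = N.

cycle = 39

t=1  issue I1 (M0)
t=2  I1 read-ops | issue I2 (M1)
t=3  I2 read-ops
t=7  I1 finished on M0
t=8  I1→R2 | I2 finished on M1
t=9  I2→R6
t=10  issue I3 (M1)
t=11  I3 read-ops
t=16  I3 finished on M1
t=17  I3→R2
t=18  issue I4 (M1)
t=19  I4 read-ops | issue I5 (A1)
t=20  I5 read-ops | issue I6 (M0)
t=22  I5 finished on A1
t=23  I5→R1
t=24  I4 finished on M1
t=25  I4→R5
t=26  I6 read-ops
t=31  I6 finished on M0
t=32  I6→R6
t=33  issue I7 (M0)
t=34  I7 read-ops | issue I8 (M1)
t=35  I8 read-ops
t=39  I7 finished on M0
t=40  I7→R3 | I8 finished on M1
t=41  I8→R4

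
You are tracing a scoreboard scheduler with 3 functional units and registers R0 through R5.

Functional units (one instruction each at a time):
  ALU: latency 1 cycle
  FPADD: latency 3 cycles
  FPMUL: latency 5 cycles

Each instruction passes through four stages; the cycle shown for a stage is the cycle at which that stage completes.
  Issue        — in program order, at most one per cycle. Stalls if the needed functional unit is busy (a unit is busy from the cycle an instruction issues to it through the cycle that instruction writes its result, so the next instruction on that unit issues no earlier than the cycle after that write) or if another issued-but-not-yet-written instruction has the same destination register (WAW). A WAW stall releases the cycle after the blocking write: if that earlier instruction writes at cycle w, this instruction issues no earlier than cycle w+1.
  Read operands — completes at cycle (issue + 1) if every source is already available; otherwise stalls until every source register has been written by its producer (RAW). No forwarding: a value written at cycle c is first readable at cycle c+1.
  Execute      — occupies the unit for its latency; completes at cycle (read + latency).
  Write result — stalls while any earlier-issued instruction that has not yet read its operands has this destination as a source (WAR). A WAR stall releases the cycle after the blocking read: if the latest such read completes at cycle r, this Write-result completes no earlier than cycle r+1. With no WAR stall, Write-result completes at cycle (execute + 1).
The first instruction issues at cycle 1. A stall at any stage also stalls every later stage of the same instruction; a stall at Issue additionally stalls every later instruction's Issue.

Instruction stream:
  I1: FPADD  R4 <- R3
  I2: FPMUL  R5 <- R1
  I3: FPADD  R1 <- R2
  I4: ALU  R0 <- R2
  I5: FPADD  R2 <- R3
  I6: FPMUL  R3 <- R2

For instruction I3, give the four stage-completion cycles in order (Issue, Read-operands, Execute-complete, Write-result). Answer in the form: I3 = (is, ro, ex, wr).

I3 = (7, 8, 11, 12)

I1: IS=1 RO=2 EX=5 WR=6
I2: IS=2 RO=3 EX=8 WR=9
I3: IS=7 RO=8 EX=11 WR=12  [struct: FPADD busy until I1 writes@6]
I4: IS=8 RO=9 EX=10 WR=11
I5: IS=13 RO=14 EX=17 WR=18  [struct: FPADD busy until I3 writes@12]
I6: IS=14 RO=19 EX=24 WR=25  [RAW R2: wait I5 write@18]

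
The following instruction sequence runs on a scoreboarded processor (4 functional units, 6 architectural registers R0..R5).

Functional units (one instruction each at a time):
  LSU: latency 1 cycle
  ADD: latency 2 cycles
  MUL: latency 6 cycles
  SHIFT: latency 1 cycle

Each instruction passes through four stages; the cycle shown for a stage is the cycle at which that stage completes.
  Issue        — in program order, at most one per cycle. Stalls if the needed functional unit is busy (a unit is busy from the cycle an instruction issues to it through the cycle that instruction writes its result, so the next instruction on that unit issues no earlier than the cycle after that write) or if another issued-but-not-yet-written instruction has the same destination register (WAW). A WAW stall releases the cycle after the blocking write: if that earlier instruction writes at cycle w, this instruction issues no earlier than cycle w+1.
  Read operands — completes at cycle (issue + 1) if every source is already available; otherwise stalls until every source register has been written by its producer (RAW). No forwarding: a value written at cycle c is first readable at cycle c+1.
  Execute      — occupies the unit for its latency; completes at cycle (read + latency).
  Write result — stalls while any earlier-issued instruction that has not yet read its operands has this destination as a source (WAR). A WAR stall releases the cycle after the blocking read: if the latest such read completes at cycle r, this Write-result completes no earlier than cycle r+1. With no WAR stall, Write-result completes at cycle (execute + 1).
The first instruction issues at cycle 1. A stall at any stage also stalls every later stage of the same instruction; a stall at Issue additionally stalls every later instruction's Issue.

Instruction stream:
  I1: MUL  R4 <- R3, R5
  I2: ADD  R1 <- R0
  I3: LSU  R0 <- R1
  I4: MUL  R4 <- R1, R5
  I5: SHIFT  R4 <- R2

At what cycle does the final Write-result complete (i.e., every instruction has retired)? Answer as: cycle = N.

I1 -> (1, 2, 8, 9)
I2 -> (2, 3, 5, 6)
I3 -> (3, 7, 8, 9)  // RAW R1: wait I2 write@6
I4 -> (10, 11, 17, 18)  // struct: MUL busy until I1 writes@9
I5 -> (19, 20, 21, 22)  // WAW R4: wait I4 write@18

cycle = 22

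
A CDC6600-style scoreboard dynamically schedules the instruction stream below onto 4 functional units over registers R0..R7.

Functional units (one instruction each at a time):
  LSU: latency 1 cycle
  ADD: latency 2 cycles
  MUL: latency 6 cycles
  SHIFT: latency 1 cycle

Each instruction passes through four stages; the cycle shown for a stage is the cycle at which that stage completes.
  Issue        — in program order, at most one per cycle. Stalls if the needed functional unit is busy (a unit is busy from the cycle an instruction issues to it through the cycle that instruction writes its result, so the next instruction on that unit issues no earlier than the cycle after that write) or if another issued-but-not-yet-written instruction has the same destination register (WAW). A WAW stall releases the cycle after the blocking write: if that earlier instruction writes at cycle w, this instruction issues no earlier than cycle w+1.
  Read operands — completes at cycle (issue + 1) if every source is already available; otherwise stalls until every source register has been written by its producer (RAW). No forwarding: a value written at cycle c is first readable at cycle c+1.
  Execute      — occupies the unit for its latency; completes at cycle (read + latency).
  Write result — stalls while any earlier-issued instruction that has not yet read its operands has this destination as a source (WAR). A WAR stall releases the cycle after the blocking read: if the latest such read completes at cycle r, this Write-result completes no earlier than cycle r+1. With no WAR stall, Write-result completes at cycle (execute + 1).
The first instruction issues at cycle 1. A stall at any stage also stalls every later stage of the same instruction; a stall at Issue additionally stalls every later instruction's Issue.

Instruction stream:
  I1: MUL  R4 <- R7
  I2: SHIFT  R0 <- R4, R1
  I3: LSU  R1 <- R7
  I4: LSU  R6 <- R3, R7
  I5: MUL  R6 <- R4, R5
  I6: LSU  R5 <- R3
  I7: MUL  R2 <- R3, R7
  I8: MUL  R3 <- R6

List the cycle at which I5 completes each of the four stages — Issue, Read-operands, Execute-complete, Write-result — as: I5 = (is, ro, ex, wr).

I5 = (16, 17, 23, 24)

c1: I1→MUL
c2: I1 RO · I2→SHIFT
c3: I3→LSU
c4: I3 RO
c5: I3 EX
c8: I1 EX
c9: I1 WR R4
c10: I2 RO
c11: I2 EX · I3 WR R1
c12: I2 WR R0 · I4→LSU
c13: I4 RO
c14: I4 EX
c15: I4 WR R6
c16: I5→MUL
c17: I5 RO · I6→LSU
c18: I6 RO
c19: I6 EX
c20: I6 WR R5
c23: I5 EX
c24: I5 WR R6
c25: I7→MUL
c26: I7 RO
c32: I7 EX
c33: I7 WR R2
c34: I8→MUL
c35: I8 RO
c41: I8 EX
c42: I8 WR R3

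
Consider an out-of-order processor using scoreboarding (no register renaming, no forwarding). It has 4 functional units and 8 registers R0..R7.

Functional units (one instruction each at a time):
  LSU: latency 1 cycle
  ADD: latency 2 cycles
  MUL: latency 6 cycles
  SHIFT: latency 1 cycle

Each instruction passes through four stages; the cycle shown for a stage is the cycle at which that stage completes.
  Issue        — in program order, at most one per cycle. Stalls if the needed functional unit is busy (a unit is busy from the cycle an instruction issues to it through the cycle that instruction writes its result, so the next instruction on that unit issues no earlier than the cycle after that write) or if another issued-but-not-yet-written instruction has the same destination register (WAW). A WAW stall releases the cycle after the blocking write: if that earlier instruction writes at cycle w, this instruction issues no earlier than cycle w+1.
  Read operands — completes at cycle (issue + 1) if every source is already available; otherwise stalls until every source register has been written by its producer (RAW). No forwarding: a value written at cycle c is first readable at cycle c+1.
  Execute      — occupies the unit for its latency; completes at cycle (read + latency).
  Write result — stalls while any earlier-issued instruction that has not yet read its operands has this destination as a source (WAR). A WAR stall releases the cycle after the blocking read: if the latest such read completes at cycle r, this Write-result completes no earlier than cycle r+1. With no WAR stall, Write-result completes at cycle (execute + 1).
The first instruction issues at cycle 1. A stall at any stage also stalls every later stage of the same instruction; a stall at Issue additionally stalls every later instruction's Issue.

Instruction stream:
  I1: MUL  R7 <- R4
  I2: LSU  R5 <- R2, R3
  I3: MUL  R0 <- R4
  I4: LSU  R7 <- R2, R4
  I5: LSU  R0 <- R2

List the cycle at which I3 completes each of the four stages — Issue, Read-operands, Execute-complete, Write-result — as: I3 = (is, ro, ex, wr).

I3 = (10, 11, 17, 18)

I1 -> (1, 2, 8, 9)
I2 -> (2, 3, 4, 5)
I3 -> (10, 11, 17, 18)  // struct: MUL busy until I1 writes@9
I4 -> (11, 12, 13, 14)
I5 -> (19, 20, 21, 22)  // WAW R0: wait I3 write@18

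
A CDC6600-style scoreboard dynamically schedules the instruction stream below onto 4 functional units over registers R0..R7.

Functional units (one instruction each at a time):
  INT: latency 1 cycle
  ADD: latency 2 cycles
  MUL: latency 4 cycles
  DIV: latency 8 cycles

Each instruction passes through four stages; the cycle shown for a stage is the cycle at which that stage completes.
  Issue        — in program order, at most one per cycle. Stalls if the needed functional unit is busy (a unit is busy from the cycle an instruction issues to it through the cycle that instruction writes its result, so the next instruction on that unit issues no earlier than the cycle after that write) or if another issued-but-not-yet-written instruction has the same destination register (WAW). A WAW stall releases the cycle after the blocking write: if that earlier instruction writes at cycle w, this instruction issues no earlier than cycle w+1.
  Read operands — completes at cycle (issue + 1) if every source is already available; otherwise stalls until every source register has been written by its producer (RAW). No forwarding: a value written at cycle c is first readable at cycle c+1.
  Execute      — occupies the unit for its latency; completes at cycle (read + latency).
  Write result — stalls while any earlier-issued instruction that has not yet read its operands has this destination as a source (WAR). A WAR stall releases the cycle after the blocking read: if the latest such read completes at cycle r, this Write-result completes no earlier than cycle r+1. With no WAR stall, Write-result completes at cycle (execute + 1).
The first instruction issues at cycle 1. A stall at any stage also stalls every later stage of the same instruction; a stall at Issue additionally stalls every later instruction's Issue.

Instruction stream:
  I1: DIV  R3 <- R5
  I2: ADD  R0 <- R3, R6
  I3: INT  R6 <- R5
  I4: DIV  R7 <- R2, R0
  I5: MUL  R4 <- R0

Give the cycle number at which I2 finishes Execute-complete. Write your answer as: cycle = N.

c1: I1 dispatched to DIV
c2: I1 operands ready, I2 dispatched to ADD
c3: I3 dispatched to INT
c4: I3 operands ready
c5: I3 complete
c10: I1 complete
c11: R3←I1
c12: I2 operands ready, I4 dispatched to DIV
c13: R6←I3, I5 dispatched to MUL
c14: I2 complete
c15: R0←I2
c16: I4 operands ready, I5 operands ready
c20: I5 complete
c21: R4←I5
c24: I4 complete
c25: R7←I4

cycle = 14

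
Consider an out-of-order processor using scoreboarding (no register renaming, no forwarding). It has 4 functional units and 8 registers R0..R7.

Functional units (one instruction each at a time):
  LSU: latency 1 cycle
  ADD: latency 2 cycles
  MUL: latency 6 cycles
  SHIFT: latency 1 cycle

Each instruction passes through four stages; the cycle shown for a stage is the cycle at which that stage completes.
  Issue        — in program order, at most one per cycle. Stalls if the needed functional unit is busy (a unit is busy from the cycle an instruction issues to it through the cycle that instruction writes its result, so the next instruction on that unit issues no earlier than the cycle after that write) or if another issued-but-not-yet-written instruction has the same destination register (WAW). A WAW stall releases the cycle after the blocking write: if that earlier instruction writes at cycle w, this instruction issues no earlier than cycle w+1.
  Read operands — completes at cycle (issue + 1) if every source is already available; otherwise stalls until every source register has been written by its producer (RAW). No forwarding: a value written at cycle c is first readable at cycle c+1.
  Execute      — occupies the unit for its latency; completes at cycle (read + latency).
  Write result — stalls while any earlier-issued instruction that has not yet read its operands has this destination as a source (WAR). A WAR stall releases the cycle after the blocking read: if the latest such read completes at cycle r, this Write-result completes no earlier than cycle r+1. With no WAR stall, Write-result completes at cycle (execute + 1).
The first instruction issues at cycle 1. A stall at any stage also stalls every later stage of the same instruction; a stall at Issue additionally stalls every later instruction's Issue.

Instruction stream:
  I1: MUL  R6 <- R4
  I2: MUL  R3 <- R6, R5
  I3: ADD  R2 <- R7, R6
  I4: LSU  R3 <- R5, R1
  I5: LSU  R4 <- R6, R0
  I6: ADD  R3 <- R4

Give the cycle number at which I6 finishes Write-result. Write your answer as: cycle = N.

c1: I1 issues→MUL
c2: I1 reads
c8: I1 exec-done
c9: I1 writes R6
c10: I2 issues→MUL
c11: I2 reads | I3 issues→ADD
c12: I3 reads
c14: I3 exec-done
c15: I3 writes R2
c17: I2 exec-done
c18: I2 writes R3
c19: I4 issues→LSU
c20: I4 reads
c21: I4 exec-done
c22: I4 writes R3
c23: I5 issues→LSU
c24: I5 reads | I6 issues→ADD
c25: I5 exec-done
c26: I5 writes R4
c27: I6 reads
c29: I6 exec-done
c30: I6 writes R3

cycle = 30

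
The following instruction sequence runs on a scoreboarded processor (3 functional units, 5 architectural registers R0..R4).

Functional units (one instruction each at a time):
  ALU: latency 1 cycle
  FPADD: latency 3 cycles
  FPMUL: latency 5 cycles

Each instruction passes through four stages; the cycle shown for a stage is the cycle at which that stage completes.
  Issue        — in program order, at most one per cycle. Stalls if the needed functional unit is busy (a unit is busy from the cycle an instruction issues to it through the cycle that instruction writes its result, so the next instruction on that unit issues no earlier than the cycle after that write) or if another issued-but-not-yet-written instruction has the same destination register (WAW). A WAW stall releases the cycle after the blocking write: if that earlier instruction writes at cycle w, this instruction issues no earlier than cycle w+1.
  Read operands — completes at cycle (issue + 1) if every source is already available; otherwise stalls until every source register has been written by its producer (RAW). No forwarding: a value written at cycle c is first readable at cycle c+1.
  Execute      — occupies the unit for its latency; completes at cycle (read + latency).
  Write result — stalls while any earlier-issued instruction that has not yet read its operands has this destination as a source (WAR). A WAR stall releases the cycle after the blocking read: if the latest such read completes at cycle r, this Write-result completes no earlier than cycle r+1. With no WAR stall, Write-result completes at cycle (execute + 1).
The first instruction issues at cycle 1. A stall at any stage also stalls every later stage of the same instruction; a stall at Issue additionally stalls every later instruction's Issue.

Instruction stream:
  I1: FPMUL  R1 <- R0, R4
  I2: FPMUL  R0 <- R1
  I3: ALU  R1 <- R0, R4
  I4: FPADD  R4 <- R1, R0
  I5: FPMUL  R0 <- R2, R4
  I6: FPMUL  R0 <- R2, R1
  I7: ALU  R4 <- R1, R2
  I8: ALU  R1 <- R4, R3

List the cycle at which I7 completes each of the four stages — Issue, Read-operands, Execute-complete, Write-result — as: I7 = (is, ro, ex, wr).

  I1 | 1 | 2 | 7 | 8
  I2 | 9 | 10 | 15 | 16   struct: FPMUL busy until I1 writes@8
  I3 | 10 | 17 | 18 | 19   RAW R0: wait I2 write@16
  I4 | 11 | 20 | 23 | 24   RAW R1: wait I3 write@19
  I5 | 17 | 25 | 30 | 31   struct: FPMUL busy until I2 writes@16 · RAW R4: wait I4 write@24
  I6 | 32 | 33 | 38 | 39   struct: FPMUL busy until I5 writes@31
  I7 | 33 | 34 | 35 | 36
  I8 | 37 | 38 | 39 | 40   struct: ALU busy until I7 writes@36

I7 = (33, 34, 35, 36)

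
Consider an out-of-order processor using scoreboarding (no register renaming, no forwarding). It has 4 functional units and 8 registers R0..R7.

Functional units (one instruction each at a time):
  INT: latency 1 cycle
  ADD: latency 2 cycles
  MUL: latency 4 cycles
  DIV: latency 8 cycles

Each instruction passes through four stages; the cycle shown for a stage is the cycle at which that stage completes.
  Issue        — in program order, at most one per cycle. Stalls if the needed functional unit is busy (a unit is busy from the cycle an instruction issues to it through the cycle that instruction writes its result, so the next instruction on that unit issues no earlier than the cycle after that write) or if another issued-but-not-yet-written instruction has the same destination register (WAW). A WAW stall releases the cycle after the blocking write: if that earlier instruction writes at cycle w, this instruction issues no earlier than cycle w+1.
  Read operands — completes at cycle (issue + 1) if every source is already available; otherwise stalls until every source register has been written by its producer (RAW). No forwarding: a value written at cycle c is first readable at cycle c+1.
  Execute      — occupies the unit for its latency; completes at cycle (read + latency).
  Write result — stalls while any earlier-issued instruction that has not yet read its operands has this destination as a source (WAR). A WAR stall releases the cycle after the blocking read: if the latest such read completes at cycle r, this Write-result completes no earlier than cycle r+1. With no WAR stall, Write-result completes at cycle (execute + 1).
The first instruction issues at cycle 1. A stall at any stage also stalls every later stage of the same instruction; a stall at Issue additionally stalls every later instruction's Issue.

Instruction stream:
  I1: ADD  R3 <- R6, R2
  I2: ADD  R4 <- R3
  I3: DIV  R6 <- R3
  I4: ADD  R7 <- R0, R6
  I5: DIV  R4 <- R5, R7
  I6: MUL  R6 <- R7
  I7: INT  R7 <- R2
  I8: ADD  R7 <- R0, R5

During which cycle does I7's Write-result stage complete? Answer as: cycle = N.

cycle = 25

c1: I1 issues→ADD
c2: I1 reads
c4: I1 exec-done
c5: I1 writes R3
c6: I2 issues→ADD
c7: I2 reads | I3 issues→DIV
c8: I3 reads
c9: I2 exec-done
c10: I2 writes R4
c11: I4 issues→ADD
c16: I3 exec-done
c17: I3 writes R6
c18: I4 reads | I5 issues→DIV
c19: I6 issues→MUL
c20: I4 exec-done
c21: I4 writes R7
c22: I5 reads | I6 reads | I7 issues→INT
c23: I7 reads
c24: I7 exec-done
c25: I7 writes R7
c26: I6 exec-done | I8 issues→ADD
c27: I6 writes R6 | I8 reads
c29: I8 exec-done
c30: I5 exec-done | I8 writes R7
c31: I5 writes R4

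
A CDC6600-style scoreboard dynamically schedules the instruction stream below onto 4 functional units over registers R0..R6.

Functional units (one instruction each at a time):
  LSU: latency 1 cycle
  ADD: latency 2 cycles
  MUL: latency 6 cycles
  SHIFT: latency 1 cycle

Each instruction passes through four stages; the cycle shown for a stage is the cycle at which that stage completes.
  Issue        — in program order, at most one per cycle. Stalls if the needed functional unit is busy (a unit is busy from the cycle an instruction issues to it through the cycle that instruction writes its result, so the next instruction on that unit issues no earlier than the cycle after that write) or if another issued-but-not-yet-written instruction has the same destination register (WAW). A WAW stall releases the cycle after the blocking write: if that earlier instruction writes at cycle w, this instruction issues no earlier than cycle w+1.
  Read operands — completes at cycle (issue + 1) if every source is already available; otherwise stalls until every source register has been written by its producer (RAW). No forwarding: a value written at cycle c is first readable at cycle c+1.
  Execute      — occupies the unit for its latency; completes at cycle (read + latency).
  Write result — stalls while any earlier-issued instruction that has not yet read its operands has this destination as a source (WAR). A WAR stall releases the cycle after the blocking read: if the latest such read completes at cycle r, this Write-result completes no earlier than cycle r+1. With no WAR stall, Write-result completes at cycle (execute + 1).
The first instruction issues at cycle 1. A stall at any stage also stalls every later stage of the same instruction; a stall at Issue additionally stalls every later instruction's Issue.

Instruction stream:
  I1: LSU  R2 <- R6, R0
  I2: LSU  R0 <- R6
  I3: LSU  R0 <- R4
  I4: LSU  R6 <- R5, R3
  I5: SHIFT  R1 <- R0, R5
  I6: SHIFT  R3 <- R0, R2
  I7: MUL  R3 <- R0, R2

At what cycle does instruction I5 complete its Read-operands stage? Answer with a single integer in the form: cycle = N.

cycle = 15

t=1  I1 dispatched to LSU
t=2  I1 operands ready
t=3  I1 complete
t=4  R2←I1
t=5  I2 dispatched to LSU
t=6  I2 operands ready
t=7  I2 complete
t=8  R0←I2
t=9  I3 dispatched to LSU
t=10  I3 operands ready
t=11  I3 complete
t=12  R0←I3
t=13  I4 dispatched to LSU
t=14  I4 operands ready; I5 dispatched to SHIFT
t=15  I4 complete; I5 operands ready
t=16  R6←I4; I5 complete
t=17  R1←I5
t=18  I6 dispatched to SHIFT
t=19  I6 operands ready
t=20  I6 complete
t=21  R3←I6
t=22  I7 dispatched to MUL
t=23  I7 operands ready
t=29  I7 complete
t=30  R3←I7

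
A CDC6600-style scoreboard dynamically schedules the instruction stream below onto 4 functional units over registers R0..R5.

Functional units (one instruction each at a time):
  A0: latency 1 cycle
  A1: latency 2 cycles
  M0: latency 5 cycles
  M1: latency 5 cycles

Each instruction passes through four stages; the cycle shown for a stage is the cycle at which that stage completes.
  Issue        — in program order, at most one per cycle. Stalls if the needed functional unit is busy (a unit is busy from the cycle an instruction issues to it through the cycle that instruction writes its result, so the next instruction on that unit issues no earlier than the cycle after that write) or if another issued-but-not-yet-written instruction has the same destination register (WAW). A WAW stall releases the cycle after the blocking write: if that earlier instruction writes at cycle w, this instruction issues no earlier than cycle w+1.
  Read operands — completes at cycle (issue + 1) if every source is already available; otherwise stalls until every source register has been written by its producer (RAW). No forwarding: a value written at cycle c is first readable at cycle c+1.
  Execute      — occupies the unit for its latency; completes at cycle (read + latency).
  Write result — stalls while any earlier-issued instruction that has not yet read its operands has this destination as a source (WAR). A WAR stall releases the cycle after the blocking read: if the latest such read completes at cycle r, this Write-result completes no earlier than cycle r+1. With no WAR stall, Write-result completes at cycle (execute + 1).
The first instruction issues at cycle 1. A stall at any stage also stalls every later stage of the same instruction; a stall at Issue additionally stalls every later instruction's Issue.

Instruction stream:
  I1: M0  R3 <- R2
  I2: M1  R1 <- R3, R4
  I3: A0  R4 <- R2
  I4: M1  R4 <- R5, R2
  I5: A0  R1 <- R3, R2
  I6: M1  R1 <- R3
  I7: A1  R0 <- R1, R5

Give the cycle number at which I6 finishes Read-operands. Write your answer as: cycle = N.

1) issue 1, read 2, done 7, write 8
2) issue 2, read 9, done 14, write 15  <RAW R3: wait I1 write@8>
3) issue 3, read 4, done 5, write 10  <WAR R4: wait I2 read@9>
4) issue 16, read 17, done 22, write 23  <struct: M1 busy until I2 writes@15>
5) issue 17, read 18, done 19, write 20
6) issue 24, read 25, done 30, write 31  <struct: M1 busy until I4 writes@23>
7) issue 25, read 32, done 34, write 35  <RAW R1: wait I6 write@31>

cycle = 25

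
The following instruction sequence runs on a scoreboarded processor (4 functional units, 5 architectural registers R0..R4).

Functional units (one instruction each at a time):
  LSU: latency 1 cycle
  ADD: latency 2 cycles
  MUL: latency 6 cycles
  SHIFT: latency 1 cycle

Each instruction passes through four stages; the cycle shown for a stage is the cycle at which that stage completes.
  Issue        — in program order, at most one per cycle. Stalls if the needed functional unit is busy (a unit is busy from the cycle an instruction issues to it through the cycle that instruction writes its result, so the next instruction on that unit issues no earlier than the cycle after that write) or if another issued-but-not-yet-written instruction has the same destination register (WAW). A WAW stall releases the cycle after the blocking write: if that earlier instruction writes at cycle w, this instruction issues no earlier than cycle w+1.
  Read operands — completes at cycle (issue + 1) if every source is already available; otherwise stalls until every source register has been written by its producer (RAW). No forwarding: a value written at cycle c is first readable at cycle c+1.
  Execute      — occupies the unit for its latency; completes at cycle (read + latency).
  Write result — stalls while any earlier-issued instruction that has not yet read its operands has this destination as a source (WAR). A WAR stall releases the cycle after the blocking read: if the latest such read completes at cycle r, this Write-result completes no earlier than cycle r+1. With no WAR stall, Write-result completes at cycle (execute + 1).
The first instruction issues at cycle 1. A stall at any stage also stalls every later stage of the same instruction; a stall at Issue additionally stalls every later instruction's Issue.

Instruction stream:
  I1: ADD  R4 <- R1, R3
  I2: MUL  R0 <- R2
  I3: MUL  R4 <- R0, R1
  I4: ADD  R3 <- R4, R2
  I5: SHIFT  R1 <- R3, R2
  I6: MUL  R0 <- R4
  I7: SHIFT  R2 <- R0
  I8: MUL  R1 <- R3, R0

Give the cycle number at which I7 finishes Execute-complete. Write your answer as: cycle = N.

cycle = 30

c1: I1→ADD
c2: I1 RO · I2→MUL
c3: I2 RO
c4: I1 EX
c5: I1 WR R4
c9: I2 EX
c10: I2 WR R0
c11: I3→MUL
c12: I3 RO · I4→ADD
c13: I5→SHIFT
c18: I3 EX
c19: I3 WR R4
c20: I4 RO · I6→MUL
c21: I6 RO
c22: I4 EX
c23: I4 WR R3
c24: I5 RO
c25: I5 EX
c26: I5 WR R1
c27: I6 EX · I7→SHIFT
c28: I6 WR R0
c29: I7 RO · I8→MUL
c30: I7 EX · I8 RO
c31: I7 WR R2
c36: I8 EX
c37: I8 WR R1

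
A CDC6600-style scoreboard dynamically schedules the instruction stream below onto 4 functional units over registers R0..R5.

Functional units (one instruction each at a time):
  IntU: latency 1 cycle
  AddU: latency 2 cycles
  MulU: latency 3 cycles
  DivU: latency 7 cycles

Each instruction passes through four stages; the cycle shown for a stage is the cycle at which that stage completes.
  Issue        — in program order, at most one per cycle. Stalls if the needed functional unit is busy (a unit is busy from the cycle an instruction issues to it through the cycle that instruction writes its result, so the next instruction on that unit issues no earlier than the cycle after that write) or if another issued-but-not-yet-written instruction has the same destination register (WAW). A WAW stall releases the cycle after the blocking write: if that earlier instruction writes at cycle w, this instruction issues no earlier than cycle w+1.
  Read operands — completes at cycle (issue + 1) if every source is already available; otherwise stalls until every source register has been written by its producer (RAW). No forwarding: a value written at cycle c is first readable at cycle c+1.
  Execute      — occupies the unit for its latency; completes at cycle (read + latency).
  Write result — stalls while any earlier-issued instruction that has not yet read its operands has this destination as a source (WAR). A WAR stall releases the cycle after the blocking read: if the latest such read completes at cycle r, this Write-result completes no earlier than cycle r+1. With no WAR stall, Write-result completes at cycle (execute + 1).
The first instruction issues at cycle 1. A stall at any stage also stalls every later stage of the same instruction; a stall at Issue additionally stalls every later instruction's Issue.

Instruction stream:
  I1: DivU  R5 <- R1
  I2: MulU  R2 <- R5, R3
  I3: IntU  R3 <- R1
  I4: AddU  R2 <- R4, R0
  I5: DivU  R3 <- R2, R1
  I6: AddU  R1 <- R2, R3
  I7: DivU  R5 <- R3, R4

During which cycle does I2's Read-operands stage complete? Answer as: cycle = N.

[I1] 1/2/9/10
[I2] 2/11/14/15  (RAW R5: wait I1 write@10)
[I3] 3/4/5/12  (WAR R3: wait I2 read@11)
[I4] 16/17/19/20  (WAW R2: wait I2 write@15)
[I5] 17/21/28/29  (RAW R2: wait I4 write@20)
[I6] 21/30/32/33  (struct: AddU busy until I4 writes@20; RAW R3: wait I5 write@29)
[I7] 30/31/38/39  (struct: DivU busy until I5 writes@29)

cycle = 11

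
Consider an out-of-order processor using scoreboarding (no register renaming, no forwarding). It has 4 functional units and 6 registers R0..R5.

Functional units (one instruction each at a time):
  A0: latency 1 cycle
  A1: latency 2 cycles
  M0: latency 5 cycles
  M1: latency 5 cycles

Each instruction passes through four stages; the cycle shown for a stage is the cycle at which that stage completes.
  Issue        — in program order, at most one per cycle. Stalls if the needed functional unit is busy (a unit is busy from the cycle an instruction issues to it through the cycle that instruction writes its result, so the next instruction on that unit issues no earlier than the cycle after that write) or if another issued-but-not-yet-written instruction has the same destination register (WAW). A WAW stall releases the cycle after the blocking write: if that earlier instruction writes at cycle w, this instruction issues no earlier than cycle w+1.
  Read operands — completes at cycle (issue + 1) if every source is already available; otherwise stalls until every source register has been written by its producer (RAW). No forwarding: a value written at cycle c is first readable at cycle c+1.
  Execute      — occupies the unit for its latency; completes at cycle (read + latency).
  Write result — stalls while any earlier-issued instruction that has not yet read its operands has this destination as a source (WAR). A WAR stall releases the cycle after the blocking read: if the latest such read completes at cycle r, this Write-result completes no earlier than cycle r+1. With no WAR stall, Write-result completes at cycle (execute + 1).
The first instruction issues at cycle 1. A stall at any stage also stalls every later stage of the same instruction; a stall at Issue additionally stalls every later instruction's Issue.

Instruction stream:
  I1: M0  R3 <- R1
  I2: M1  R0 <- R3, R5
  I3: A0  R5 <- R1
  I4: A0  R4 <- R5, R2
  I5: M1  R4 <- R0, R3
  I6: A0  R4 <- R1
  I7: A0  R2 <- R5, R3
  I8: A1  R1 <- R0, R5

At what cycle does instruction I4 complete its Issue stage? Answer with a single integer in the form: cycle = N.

cycle = 11

t=1  I1→M0
t=2  I1 RO, I2→M1
t=3  I3→A0
t=4  I3 RO
t=5  I3 EX
t=7  I1 EX
t=8  I1 WR R3
t=9  I2 RO
t=10  I3 WR R5
t=11  I4→A0
t=12  I4 RO
t=13  I4 EX
t=14  I2 EX, I4 WR R4
t=15  I2 WR R0
t=16  I5→M1
t=17  I5 RO
t=22  I5 EX
t=23  I5 WR R4
t=24  I6→A0
t=25  I6 RO
t=26  I6 EX
t=27  I6 WR R4
t=28  I7→A0
t=29  I7 RO, I8→A1
t=30  I7 EX, I8 RO
t=31  I7 WR R2
t=32  I8 EX
t=33  I8 WR R1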